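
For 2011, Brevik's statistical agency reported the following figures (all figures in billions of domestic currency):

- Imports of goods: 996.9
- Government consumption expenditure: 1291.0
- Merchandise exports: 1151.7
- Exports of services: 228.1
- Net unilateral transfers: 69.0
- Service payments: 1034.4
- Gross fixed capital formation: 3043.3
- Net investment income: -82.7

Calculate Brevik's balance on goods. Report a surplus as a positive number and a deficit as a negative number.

Goods balance = 1151.7 - 996.9 = 154.8

154.8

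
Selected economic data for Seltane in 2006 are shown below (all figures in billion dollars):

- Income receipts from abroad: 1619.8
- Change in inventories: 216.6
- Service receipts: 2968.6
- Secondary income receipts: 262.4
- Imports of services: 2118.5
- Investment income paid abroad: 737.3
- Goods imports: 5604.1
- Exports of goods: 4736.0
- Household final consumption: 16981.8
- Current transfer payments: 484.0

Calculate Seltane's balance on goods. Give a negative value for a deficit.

-868.1

Goods balance = 4736.0 - 5604.1 = -868.1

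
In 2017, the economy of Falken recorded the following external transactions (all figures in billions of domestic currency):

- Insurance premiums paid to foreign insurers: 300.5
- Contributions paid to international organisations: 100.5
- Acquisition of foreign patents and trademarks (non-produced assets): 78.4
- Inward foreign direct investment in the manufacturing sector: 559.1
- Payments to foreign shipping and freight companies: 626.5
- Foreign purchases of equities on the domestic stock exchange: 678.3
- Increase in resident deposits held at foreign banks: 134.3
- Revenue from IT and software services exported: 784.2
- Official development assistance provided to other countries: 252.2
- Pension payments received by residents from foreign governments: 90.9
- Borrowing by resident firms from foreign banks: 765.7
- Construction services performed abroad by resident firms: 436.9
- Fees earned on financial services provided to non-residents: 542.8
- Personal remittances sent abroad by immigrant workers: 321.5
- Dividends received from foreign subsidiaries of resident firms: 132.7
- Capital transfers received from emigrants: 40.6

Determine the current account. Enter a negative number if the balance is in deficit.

386.3

Services: 436.9 - 626.5 + 784.2 - 300.5 + 542.8 = 836.9
Primary income: 132.7
Secondary income: -321.5 - 252.2 - 100.5 + 90.9 = -583.3
Current account = 836.9 + 132.7 + (-583.3) = 386.3
(Excluded from the current account — capital account: acquisition of foreign patents and trademarks (non-produced assets) 78.4, capital transfers received from emigrants 40.6; financial account: inward foreign direct investment in the manufacturing sector 559.1, foreign purchases of equities on the domestic stock exchange 678.3, increase in resident deposits held at foreign banks 134.3, borrowing by resident firms from foreign banks 765.7.)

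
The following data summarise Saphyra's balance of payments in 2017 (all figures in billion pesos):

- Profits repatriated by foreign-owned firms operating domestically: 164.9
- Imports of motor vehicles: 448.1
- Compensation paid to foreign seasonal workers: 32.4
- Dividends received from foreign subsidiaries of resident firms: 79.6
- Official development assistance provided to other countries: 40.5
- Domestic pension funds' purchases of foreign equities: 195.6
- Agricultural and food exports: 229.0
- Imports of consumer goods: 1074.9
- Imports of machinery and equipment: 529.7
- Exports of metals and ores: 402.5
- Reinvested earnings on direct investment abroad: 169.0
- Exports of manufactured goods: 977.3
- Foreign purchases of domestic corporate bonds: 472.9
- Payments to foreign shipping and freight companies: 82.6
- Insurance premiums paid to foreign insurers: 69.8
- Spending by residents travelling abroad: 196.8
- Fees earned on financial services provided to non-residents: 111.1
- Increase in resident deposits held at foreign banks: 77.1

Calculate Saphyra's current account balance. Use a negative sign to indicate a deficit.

Goods: 229.0 - 448.1 + 977.3 + 402.5 - 529.7 - 1074.9 = -443.9
Services: 111.1 - 69.8 - 82.6 - 196.8 = -238.1
Primary income: -164.9 + 169.0 - 32.4 + 79.6 = 51.3
Secondary income: -40.5
Current account = (-443.9) + (-238.1) + 51.3 + (-40.5) = -671.2
(Excluded from the current account — financial account: domestic pension funds' purchases of foreign equities 195.6, foreign purchases of domestic corporate bonds 472.9, increase in resident deposits held at foreign banks 77.1.)

-671.2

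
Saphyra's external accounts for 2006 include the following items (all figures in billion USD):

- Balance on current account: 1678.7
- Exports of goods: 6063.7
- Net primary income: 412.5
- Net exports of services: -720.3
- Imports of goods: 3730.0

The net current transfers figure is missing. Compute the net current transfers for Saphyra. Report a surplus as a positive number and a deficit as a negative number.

-347.2

Current account = goods balance + services balance + net primary income + net secondary income
Sum of the known components = 2025.9
Net current transfers = CA - (known components) = 1678.7 - 2025.9 = -347.2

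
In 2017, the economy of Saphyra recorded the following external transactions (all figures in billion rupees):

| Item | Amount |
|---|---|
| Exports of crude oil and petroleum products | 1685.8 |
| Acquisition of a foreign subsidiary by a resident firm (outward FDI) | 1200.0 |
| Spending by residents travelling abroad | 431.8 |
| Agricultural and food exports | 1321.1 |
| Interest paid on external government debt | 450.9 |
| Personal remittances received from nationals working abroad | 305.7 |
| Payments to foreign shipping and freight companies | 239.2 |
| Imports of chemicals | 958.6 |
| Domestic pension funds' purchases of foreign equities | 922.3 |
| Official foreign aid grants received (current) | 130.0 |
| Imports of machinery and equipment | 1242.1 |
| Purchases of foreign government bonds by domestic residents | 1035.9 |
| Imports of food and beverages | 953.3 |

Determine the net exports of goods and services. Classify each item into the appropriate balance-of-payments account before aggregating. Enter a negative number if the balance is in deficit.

-818.1

Goods: 1321.1 - 1242.1 - 958.6 - 953.3 + 1685.8 = -147.1
Services: -431.8 - 239.2 = -671.0
Trade balance = -147.1 + (-671.0) = -818.1
(Excluded from the trade balance — financial account: acquisition of a foreign subsidiary by a resident firm (outward FDI) 1200.0, domestic pension funds' purchases of foreign equities 922.3, purchases of foreign government bonds by domestic residents 1035.9; primary income: interest paid on external government debt 450.9; secondary income: personal remittances received from nationals working abroad 305.7, official foreign aid grants received (current) 130.0.)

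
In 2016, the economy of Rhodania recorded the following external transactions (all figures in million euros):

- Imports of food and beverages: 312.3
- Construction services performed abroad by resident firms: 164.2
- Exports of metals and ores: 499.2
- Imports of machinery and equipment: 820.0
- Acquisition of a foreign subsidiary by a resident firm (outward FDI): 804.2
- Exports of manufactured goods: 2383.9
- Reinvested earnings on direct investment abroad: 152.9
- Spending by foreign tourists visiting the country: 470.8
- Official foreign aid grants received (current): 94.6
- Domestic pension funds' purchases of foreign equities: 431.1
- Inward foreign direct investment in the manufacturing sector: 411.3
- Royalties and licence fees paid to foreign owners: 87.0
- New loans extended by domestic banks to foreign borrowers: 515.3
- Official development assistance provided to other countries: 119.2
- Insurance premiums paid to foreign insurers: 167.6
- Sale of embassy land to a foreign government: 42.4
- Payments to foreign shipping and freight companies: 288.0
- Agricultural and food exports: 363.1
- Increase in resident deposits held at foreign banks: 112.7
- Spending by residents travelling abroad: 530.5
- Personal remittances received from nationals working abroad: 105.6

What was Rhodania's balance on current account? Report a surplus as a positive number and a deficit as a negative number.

Goods: 2383.9 + 499.2 + 363.1 - 312.3 - 820.0 = 2113.9
Services: 470.8 - 530.5 - 87.0 - 167.6 + 164.2 - 288.0 = -438.1
Primary income: 152.9
Secondary income: 94.6 - 119.2 + 105.6 = 81.0
Current account = 2113.9 + (-438.1) + 152.9 + 81.0 = 1909.7
(Excluded from the current account — financial account: acquisition of a foreign subsidiary by a resident firm (outward FDI) 804.2, domestic pension funds' purchases of foreign equities 431.1, inward foreign direct investment in the manufacturing sector 411.3, new loans extended by domestic banks to foreign borrowers 515.3, increase in resident deposits held at foreign banks 112.7; capital account: sale of embassy land to a foreign government 42.4.)

1909.7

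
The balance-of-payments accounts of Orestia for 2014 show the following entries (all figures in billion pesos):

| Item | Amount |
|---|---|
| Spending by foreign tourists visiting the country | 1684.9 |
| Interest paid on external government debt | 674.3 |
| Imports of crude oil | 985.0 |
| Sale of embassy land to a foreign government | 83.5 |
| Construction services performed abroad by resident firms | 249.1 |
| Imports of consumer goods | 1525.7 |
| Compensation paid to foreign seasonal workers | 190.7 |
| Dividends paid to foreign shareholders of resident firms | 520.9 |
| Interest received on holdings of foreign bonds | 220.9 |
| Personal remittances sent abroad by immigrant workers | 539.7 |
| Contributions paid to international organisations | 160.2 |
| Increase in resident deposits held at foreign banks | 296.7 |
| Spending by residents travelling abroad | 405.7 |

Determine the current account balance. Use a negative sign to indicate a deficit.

-2847.3

Goods: -1525.7 - 985.0 = -2510.7
Services: 1684.9 - 405.7 + 249.1 = 1528.3
Primary income: -190.7 - 674.3 - 520.9 + 220.9 = -1165.0
Secondary income: -160.2 - 539.7 = -699.9
Current account = (-2510.7) + 1528.3 + (-1165.0) + (-699.9) = -2847.3
(Excluded from the current account — capital account: sale of embassy land to a foreign government 83.5; financial account: increase in resident deposits held at foreign banks 296.7.)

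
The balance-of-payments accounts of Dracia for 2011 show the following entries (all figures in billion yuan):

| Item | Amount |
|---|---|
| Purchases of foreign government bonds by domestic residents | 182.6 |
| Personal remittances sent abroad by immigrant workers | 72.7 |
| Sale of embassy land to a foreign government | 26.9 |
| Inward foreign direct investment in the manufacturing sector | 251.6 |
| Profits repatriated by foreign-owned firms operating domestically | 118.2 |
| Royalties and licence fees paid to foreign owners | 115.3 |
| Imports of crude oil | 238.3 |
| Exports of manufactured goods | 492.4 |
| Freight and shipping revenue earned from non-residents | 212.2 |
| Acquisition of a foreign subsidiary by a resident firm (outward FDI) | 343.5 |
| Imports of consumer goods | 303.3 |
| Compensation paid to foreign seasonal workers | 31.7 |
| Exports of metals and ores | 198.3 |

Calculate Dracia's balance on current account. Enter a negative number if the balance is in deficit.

23.4

Goods: -238.3 + 198.3 - 303.3 + 492.4 = 149.1
Services: -115.3 + 212.2 = 96.9
Primary income: -31.7 - 118.2 = -149.9
Secondary income: -72.7
Current account = 149.1 + 96.9 + (-149.9) + (-72.7) = 23.4
(Excluded from the current account — financial account: purchases of foreign government bonds by domestic residents 182.6, inward foreign direct investment in the manufacturing sector 251.6, acquisition of a foreign subsidiary by a resident firm (outward FDI) 343.5; capital account: sale of embassy land to a foreign government 26.9.)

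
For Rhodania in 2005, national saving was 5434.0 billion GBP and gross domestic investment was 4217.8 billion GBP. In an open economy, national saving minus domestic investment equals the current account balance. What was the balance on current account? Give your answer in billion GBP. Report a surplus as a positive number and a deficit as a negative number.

S - I = CA (net lending to the rest of the world).
CA = S - I = 5434.0 - 4217.8 = 1216.2

1216.2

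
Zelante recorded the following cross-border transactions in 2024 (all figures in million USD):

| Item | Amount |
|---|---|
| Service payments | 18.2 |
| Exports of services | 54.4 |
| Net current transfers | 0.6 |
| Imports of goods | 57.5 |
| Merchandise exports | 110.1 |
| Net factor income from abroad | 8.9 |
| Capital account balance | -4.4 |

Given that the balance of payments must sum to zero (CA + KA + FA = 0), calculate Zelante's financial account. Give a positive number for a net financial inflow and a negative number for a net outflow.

Goods balance = 110.1 - 57.5 = 52.6
Services balance = 54.4 - 18.2 = 36.2
Trade balance (goods + services) = 52.6 + 36.2 = 88.8
Net primary income = 8.9
Net secondary income = 0.6
Current account = 88.8 + 8.9 + 0.6 = 98.3
Financial account = -(98.3 + (-4.4)) = -93.9

-93.9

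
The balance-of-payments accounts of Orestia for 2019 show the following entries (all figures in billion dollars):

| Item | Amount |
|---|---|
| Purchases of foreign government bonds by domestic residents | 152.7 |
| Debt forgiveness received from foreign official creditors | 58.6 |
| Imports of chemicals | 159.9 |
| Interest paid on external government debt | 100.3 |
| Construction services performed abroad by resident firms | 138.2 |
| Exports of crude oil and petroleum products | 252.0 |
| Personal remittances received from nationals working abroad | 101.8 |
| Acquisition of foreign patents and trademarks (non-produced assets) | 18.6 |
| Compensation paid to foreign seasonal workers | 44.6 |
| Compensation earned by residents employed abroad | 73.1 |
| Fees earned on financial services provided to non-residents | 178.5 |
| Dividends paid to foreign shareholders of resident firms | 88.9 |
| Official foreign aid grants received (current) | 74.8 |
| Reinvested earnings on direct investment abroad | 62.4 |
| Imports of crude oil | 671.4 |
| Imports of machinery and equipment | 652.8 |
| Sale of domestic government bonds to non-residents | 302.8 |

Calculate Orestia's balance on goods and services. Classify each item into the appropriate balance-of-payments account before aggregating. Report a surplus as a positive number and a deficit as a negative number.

-915.4

Goods: -671.4 + 252.0 - 159.9 - 652.8 = -1232.1
Services: 138.2 + 178.5 = 316.7
Trade balance = -1232.1 + 316.7 = -915.4
(Excluded from the trade balance — financial account: purchases of foreign government bonds by domestic residents 152.7, sale of domestic government bonds to non-residents 302.8; capital account: debt forgiveness received from foreign official creditors 58.6, acquisition of foreign patents and trademarks (non-produced assets) 18.6; primary income: interest paid on external government debt 100.3, compensation paid to foreign seasonal workers 44.6, compensation earned by residents employed abroad 73.1, dividends paid to foreign shareholders of resident firms 88.9, reinvested earnings on direct investment abroad 62.4; secondary income: personal remittances received from nationals working abroad 101.8, official foreign aid grants received (current) 74.8.)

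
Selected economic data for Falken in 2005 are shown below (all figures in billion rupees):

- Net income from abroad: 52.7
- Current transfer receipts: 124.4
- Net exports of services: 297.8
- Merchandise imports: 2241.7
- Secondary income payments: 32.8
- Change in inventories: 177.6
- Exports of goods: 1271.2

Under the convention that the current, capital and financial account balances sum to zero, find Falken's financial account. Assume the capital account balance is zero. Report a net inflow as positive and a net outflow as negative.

528.4

Goods balance = 1271.2 - 2241.7 = -970.5
Services balance = 297.8
Trade balance (goods + services) = -970.5 + 297.8 = -672.7
Net primary income = 52.7
Net secondary income = 124.4 - 32.8 = 91.6
Current account = -672.7 + 52.7 + 91.6 = -528.4
Financial account = -(-528.4) = 528.4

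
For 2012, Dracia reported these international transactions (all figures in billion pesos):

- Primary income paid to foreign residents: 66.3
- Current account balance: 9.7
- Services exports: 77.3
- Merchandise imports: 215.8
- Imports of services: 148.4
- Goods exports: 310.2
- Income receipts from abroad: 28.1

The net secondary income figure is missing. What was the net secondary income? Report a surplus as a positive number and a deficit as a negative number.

24.6

Current account = goods balance + services balance + net primary income + net secondary income
Sum of the known components = -14.9
Net secondary income = CA - (known components) = 9.7 - (-14.9) = 24.6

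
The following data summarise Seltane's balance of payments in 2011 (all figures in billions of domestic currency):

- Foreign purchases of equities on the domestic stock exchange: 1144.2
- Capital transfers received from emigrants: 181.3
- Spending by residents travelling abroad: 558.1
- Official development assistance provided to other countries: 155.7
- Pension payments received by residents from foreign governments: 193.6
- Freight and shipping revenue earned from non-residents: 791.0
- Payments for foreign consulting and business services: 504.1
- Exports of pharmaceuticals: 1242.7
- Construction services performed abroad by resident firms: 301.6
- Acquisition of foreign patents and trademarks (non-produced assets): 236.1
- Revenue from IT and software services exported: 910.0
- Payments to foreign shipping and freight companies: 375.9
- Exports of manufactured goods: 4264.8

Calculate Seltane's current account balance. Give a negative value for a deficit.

Goods: 4264.8 + 1242.7 = 5507.5
Services: 910.0 + 791.0 - 558.1 - 504.1 - 375.9 + 301.6 = 564.5
Secondary income: -155.7 + 193.6 = 37.9
Current account = 5507.5 + 564.5 + 37.9 = 6109.9
(Excluded from the current account — financial account: foreign purchases of equities on the domestic stock exchange 1144.2; capital account: capital transfers received from emigrants 181.3, acquisition of foreign patents and trademarks (non-produced assets) 236.1.)

6109.9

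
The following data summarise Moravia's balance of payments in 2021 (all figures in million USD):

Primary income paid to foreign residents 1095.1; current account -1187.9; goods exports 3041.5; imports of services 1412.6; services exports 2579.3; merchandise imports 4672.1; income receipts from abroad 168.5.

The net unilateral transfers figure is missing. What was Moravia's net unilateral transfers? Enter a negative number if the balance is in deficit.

Current account = goods balance + services balance + net primary income + net secondary income
Sum of the known components = -1390.5
Net unilateral transfers = CA - (known components) = -1187.9 - (-1390.5) = 202.6

202.6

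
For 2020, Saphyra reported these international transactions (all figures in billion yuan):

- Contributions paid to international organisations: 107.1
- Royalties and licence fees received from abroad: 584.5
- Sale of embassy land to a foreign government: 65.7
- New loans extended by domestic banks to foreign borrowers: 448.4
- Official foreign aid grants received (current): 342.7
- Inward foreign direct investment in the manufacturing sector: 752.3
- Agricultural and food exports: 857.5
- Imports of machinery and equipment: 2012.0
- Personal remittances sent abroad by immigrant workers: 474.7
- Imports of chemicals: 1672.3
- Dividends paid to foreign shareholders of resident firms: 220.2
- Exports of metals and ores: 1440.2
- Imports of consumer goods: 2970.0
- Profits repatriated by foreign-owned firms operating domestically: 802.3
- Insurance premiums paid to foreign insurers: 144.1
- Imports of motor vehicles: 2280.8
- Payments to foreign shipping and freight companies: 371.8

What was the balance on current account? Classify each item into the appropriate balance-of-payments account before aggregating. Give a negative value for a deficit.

Goods: -2012.0 + 1440.2 - 2280.8 + 857.5 - 2970.0 - 1672.3 = -6637.4
Services: -371.8 + 584.5 - 144.1 = 68.6
Primary income: -220.2 - 802.3 = -1022.5
Secondary income: -107.1 - 474.7 + 342.7 = -239.1
Current account = (-6637.4) + 68.6 + (-1022.5) + (-239.1) = -7830.4
(Excluded from the current account — capital account: sale of embassy land to a foreign government 65.7; financial account: new loans extended by domestic banks to foreign borrowers 448.4, inward foreign direct investment in the manufacturing sector 752.3.)

-7830.4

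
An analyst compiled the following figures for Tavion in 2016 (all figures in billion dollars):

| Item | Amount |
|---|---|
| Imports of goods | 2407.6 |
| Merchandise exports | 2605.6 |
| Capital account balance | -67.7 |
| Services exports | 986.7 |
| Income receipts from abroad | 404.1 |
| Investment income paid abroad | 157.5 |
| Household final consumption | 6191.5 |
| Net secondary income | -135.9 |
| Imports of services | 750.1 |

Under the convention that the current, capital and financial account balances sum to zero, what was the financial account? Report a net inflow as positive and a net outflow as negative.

-477.6

Goods balance = 2605.6 - 2407.6 = 198.0
Services balance = 986.7 - 750.1 = 236.6
Trade balance (goods + services) = 198.0 + 236.6 = 434.6
Net primary income = 404.1 - 157.5 = 246.6
Net secondary income = -135.9
Current account = 434.6 + 246.6 + (-135.9) = 545.3
Financial account = -(545.3 + (-67.7)) = -477.6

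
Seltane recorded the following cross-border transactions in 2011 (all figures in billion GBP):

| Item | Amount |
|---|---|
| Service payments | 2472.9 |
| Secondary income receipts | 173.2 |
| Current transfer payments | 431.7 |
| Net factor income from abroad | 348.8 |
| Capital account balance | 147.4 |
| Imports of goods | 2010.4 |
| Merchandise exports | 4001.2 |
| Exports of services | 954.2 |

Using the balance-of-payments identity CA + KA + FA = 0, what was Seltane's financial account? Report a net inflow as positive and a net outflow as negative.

-709.8

Goods balance = 4001.2 - 2010.4 = 1990.8
Services balance = 954.2 - 2472.9 = -1518.7
Trade balance (goods + services) = 1990.8 + (-1518.7) = 472.1
Net primary income = 348.8
Net secondary income = 173.2 - 431.7 = -258.5
Current account = 472.1 + 348.8 + (-258.5) = 562.4
Financial account = -(562.4 + 147.4) = -709.8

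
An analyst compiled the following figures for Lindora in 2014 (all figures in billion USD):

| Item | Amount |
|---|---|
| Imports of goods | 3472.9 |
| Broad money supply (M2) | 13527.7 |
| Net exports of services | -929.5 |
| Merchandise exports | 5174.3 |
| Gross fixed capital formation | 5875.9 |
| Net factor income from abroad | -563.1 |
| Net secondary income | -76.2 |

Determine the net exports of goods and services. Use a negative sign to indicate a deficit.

Goods balance = 5174.3 - 3472.9 = 1701.4
Services balance = -929.5
Trade balance (goods + services) = 1701.4 + (-929.5) = 771.9

771.9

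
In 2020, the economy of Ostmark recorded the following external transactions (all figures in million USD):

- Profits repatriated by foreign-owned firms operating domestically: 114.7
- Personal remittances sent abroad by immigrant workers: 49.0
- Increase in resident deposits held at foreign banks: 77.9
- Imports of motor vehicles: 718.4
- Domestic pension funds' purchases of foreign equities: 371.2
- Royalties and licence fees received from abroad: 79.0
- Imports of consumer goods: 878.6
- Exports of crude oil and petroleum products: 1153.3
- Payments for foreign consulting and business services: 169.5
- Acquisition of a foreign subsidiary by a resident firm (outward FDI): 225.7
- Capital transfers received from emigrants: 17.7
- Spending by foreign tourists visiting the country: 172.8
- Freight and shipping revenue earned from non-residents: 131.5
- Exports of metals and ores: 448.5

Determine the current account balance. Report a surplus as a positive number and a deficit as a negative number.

Goods: 448.5 + 1153.3 - 878.6 - 718.4 = 4.8
Services: -169.5 + 79.0 + 172.8 + 131.5 = 213.8
Primary income: -114.7
Secondary income: -49.0
Current account = 4.8 + 213.8 + (-114.7) + (-49.0) = 54.9
(Excluded from the current account — financial account: increase in resident deposits held at foreign banks 77.9, domestic pension funds' purchases of foreign equities 371.2, acquisition of a foreign subsidiary by a resident firm (outward FDI) 225.7; capital account: capital transfers received from emigrants 17.7.)

54.9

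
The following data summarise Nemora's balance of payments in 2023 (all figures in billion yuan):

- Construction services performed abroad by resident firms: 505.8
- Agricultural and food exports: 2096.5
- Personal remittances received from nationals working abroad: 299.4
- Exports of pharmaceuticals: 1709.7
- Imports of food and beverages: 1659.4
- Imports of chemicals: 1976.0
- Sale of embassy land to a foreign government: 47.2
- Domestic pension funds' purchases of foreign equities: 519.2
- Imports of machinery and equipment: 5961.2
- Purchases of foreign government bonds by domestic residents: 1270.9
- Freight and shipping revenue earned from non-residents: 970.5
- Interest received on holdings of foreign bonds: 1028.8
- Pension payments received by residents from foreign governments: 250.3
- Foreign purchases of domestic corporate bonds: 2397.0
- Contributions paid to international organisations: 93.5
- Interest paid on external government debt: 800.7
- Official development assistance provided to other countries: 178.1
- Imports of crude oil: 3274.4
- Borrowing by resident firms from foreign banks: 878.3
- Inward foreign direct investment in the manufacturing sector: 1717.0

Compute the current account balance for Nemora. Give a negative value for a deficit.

Goods: 2096.5 + 1709.7 - 5961.2 - 1659.4 - 3274.4 - 1976.0 = -9064.8
Services: 970.5 + 505.8 = 1476.3
Primary income: 1028.8 - 800.7 = 228.1
Secondary income: 250.3 + 299.4 - 178.1 - 93.5 = 278.1
Current account = (-9064.8) + 1476.3 + 228.1 + 278.1 = -7082.3
(Excluded from the current account — capital account: sale of embassy land to a foreign government 47.2; financial account: domestic pension funds' purchases of foreign equities 519.2, purchases of foreign government bonds by domestic residents 1270.9, foreign purchases of domestic corporate bonds 2397.0, borrowing by resident firms from foreign banks 878.3, inward foreign direct investment in the manufacturing sector 1717.0.)

-7082.3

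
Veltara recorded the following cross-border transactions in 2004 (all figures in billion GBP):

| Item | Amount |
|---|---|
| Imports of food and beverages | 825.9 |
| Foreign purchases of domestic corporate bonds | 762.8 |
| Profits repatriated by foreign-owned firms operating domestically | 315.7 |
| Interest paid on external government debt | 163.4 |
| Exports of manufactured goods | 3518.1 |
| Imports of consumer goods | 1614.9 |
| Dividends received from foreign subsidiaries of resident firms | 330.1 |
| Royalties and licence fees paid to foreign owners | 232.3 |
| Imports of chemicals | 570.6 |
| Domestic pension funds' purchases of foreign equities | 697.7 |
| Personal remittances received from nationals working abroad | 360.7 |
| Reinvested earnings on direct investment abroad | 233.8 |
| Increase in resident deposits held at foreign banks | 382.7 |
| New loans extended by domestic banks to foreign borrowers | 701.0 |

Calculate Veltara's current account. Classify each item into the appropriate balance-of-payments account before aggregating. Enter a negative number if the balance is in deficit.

719.9

Goods: 3518.1 - 825.9 - 570.6 - 1614.9 = 506.7
Services: -232.3
Primary income: 330.1 - 163.4 - 315.7 + 233.8 = 84.8
Secondary income: 360.7
Current account = 506.7 + (-232.3) + 84.8 + 360.7 = 719.9
(Excluded from the current account — financial account: foreign purchases of domestic corporate bonds 762.8, domestic pension funds' purchases of foreign equities 697.7, increase in resident deposits held at foreign banks 382.7, new loans extended by domestic banks to foreign borrowers 701.0.)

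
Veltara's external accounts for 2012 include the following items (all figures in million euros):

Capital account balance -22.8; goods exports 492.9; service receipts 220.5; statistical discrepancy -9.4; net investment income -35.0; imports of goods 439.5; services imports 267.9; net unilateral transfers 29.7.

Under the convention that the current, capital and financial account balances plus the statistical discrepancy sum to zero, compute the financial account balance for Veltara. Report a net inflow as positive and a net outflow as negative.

31.5

Goods balance = 492.9 - 439.5 = 53.4
Services balance = 220.5 - 267.9 = -47.4
Trade balance (goods + services) = 53.4 + (-47.4) = 6.0
Net primary income = -35.0
Net secondary income = 29.7
Current account = 6.0 + (-35.0) + 29.7 = 0.7
Financial account = -(0.7 + (-22.8) + (-9.4)) = 31.5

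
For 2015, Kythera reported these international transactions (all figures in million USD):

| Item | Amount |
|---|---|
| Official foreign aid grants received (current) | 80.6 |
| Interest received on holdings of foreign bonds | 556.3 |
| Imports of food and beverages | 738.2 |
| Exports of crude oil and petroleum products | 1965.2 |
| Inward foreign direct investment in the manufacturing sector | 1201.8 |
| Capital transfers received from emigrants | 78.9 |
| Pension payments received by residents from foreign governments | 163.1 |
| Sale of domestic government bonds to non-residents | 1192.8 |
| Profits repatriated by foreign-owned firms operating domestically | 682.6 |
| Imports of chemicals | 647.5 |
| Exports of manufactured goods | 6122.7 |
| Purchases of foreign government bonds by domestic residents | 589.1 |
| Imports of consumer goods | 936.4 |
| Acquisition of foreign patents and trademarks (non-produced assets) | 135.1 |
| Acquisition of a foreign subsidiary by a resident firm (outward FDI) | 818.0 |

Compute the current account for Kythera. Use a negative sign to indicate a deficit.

Goods: -647.5 - 936.4 + 6122.7 + 1965.2 - 738.2 = 5765.8
Primary income: 556.3 - 682.6 = -126.3
Secondary income: 163.1 + 80.6 = 243.7
Current account = 5765.8 + (-126.3) + 243.7 = 5883.2
(Excluded from the current account — financial account: inward foreign direct investment in the manufacturing sector 1201.8, sale of domestic government bonds to non-residents 1192.8, purchases of foreign government bonds by domestic residents 589.1, acquisition of a foreign subsidiary by a resident firm (outward FDI) 818.0; capital account: capital transfers received from emigrants 78.9, acquisition of foreign patents and trademarks (non-produced assets) 135.1.)

5883.2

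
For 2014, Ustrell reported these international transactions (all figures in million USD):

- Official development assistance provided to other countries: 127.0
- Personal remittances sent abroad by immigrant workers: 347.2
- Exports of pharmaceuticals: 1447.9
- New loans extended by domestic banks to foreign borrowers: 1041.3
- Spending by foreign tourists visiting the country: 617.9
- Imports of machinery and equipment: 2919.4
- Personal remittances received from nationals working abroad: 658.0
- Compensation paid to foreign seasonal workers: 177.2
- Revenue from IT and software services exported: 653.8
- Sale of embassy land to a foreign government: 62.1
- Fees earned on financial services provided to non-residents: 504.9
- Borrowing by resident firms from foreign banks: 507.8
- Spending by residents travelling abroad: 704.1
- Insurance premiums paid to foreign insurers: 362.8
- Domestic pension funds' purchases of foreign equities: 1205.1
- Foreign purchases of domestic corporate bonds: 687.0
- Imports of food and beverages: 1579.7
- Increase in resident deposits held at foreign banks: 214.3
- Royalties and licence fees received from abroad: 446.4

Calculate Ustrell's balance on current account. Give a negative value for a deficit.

Goods: 1447.9 - 2919.4 - 1579.7 = -3051.2
Services: 653.8 - 704.1 + 617.9 - 362.8 + 446.4 + 504.9 = 1156.1
Primary income: -177.2
Secondary income: -127.0 - 347.2 + 658.0 = 183.8
Current account = (-3051.2) + 1156.1 + (-177.2) + 183.8 = -1888.5
(Excluded from the current account — financial account: new loans extended by domestic banks to foreign borrowers 1041.3, borrowing by resident firms from foreign banks 507.8, domestic pension funds' purchases of foreign equities 1205.1, foreign purchases of domestic corporate bonds 687.0, increase in resident deposits held at foreign banks 214.3; capital account: sale of embassy land to a foreign government 62.1.)

-1888.5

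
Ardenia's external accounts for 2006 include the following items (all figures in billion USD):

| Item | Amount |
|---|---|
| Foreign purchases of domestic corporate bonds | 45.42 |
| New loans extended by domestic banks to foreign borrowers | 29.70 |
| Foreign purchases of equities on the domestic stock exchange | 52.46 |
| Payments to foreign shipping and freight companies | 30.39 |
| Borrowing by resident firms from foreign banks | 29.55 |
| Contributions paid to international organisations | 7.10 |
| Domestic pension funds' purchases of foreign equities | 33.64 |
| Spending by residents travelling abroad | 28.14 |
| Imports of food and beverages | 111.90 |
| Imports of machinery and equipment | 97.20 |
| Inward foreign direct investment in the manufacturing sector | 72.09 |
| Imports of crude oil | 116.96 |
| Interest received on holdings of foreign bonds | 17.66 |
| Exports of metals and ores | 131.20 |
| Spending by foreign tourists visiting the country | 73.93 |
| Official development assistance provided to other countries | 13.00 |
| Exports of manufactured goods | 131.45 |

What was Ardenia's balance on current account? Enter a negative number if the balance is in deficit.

Goods: -97.20 - 111.90 - 116.96 + 131.20 + 131.45 = -63.41
Services: 73.93 - 28.14 - 30.39 = 15.40
Primary income: 17.66
Secondary income: -13.00 - 7.10 = -20.10
Current account = (-63.41) + 15.40 + 17.66 + (-20.10) = -50.45
(Excluded from the current account — financial account: foreign purchases of domestic corporate bonds 45.42, new loans extended by domestic banks to foreign borrowers 29.70, foreign purchases of equities on the domestic stock exchange 52.46, borrowing by resident firms from foreign banks 29.55, domestic pension funds' purchases of foreign equities 33.64, inward foreign direct investment in the manufacturing sector 72.09.)

-50.45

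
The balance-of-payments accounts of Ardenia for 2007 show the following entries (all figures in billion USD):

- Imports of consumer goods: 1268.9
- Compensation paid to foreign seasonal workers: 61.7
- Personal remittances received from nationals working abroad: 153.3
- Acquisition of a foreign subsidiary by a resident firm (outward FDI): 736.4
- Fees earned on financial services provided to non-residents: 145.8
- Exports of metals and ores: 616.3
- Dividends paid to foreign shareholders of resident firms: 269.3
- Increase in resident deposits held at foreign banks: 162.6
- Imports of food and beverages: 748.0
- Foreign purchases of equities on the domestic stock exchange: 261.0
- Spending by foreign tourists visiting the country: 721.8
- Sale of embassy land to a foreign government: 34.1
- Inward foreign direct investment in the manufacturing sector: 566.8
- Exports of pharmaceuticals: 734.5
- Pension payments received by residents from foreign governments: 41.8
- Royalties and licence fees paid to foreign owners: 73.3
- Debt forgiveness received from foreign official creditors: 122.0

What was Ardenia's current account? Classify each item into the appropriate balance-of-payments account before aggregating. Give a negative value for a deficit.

-7.7

Goods: 734.5 + 616.3 - 748.0 - 1268.9 = -666.1
Services: -73.3 + 145.8 + 721.8 = 794.3
Primary income: -269.3 - 61.7 = -331.0
Secondary income: 41.8 + 153.3 = 195.1
Current account = (-666.1) + 794.3 + (-331.0) + 195.1 = -7.7
(Excluded from the current account — financial account: acquisition of a foreign subsidiary by a resident firm (outward FDI) 736.4, increase in resident deposits held at foreign banks 162.6, foreign purchases of equities on the domestic stock exchange 261.0, inward foreign direct investment in the manufacturing sector 566.8; capital account: sale of embassy land to a foreign government 34.1, debt forgiveness received from foreign official creditors 122.0.)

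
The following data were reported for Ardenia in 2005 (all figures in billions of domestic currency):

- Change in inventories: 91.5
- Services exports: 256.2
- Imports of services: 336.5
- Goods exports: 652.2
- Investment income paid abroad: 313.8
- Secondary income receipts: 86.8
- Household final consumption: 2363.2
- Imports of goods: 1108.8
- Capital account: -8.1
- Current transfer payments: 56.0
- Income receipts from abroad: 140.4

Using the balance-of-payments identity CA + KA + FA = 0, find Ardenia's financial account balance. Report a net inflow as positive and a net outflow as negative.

Goods balance = 652.2 - 1108.8 = -456.6
Services balance = 256.2 - 336.5 = -80.3
Trade balance (goods + services) = -456.6 + (-80.3) = -536.9
Net primary income = 140.4 - 313.8 = -173.4
Net secondary income = 86.8 - 56.0 = 30.8
Current account = -536.9 + (-173.4) + 30.8 = -679.5
Financial account = -(-679.5 + (-8.1)) = 687.6

687.6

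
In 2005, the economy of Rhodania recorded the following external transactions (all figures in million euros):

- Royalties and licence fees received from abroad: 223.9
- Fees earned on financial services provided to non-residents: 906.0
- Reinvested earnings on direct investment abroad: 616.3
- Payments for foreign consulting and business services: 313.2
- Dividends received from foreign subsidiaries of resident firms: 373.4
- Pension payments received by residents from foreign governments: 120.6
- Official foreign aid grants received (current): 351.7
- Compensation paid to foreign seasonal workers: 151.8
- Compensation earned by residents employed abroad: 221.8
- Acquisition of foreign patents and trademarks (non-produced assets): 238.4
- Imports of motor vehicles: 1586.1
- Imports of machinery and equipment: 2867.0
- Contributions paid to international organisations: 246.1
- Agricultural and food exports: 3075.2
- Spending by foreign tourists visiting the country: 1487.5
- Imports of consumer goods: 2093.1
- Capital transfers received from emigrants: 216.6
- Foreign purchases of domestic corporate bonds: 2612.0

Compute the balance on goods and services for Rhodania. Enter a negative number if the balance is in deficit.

-1166.8

Goods: 3075.2 - 1586.1 - 2867.0 - 2093.1 = -3471.0
Services: 906.0 + 1487.5 + 223.9 - 313.2 = 2304.2
Trade balance = -3471.0 + 2304.2 = -1166.8
(Excluded from the trade balance — primary income: reinvested earnings on direct investment abroad 616.3, dividends received from foreign subsidiaries of resident firms 373.4, compensation paid to foreign seasonal workers 151.8, compensation earned by residents employed abroad 221.8; secondary income: pension payments received by residents from foreign governments 120.6, official foreign aid grants received (current) 351.7, contributions paid to international organisations 246.1; capital account: acquisition of foreign patents and trademarks (non-produced assets) 238.4, capital transfers received from emigrants 216.6; financial account: foreign purchases of domestic corporate bonds 2612.0.)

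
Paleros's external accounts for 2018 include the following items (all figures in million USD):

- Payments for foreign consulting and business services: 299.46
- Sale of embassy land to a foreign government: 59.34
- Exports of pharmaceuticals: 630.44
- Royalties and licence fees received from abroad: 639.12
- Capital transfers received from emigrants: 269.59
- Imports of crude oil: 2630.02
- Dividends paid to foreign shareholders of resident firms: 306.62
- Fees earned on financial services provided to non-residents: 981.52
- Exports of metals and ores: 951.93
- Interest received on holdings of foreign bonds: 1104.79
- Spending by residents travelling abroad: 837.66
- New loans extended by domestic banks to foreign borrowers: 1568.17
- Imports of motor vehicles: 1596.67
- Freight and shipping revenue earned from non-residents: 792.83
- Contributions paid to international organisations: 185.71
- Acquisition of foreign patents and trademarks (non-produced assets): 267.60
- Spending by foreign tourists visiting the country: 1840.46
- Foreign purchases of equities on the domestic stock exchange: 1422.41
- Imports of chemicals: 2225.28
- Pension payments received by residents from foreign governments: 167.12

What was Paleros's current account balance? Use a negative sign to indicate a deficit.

Goods: -2630.02 + 951.93 - 1596.67 + 630.44 - 2225.28 = -4869.60
Services: -299.46 + 981.52 - 837.66 + 792.83 + 639.12 + 1840.46 = 3116.81
Primary income: 1104.79 - 306.62 = 798.17
Secondary income: 167.12 - 185.71 = -18.59
Current account = (-4869.60) + 3116.81 + 798.17 + (-18.59) = -973.21
(Excluded from the current account — capital account: sale of embassy land to a foreign government 59.34, capital transfers received from emigrants 269.59, acquisition of foreign patents and trademarks (non-produced assets) 267.60; financial account: new loans extended by domestic banks to foreign borrowers 1568.17, foreign purchases of equities on the domestic stock exchange 1422.41.)

-973.21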